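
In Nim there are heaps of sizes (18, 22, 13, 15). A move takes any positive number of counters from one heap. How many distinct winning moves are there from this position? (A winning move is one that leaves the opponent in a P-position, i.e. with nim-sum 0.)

3

Write each in binary and XOR column by column:
  10010  (18)
  10110  (22)
  01101  (13)
  01111  (15)
  -----
  00110  (6)
The overall nim-sum is X = 6. A heap of size p has a winning move iff p XOR X < p (reduce it to p XOR X).
  18: 18 XOR 6 = 20 ≥ 18 — no move.
  22: 22 XOR 6 = 16 < 22 — winning move (to 16).
  13: 13 XOR 6 = 11 < 13 — winning move (to 11).
  15: 15 XOR 6 = 9 < 15 — winning move (to 9).
That gives 3 winning moves.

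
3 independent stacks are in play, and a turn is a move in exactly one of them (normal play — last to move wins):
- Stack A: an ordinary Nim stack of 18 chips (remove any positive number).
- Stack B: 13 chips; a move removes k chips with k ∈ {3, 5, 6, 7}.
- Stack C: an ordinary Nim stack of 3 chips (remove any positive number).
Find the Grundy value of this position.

Stack A is a plain Nim stack of size 18, so its Grundy value is 18.
Build the Grundy sequence for stack B with g(k) = mex{g(k−s) : s ∈ {3, 5, 6, 7}, s ≤ k}:
k:     0  1  2  3  4  5  6  7  8  9 10 11 12 13
g(k):  0  0  0  1  1  1  2  2  2  3  0  0  0  1
So g(13) = 1.
Stack C is a plain Nim stack of size 3, so its Grundy value is 3.
By the Sprague-Grundy theorem, the Grundy value of a sum of independent games is the XOR of the component values.
Combined value = 18 ⊕ 1 ⊕ 3 = 16.

16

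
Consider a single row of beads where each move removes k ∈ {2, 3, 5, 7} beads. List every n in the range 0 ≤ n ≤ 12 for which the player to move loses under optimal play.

0, 1, 9, 10

Grundy values for subtraction set {2, 3, 5, 7}:
k:     0  1  2  3  4  5  6  7  8  9 10 11 12
g(k):  0  0  1  1  2  2  3  3  4  0  0  1  1
The P-positions (g = 0) in 0..12 are 0, 1, 9, 10.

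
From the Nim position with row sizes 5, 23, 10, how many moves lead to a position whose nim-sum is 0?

1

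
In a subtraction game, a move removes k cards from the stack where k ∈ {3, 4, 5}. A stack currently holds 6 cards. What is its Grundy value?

2

Build the Grundy sequence with g(k) = mex{g(k−s) : s ∈ {3, 4, 5}, s ≤ k}:
k:     0  1  2  3  4  5  6
g(k):  0  0  0  1  1  1  2
So g(6) = 2.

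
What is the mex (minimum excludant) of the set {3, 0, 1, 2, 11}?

The values 0, 1, 2, 3 are all present; 4 is the first non-negative integer missing from the set.

4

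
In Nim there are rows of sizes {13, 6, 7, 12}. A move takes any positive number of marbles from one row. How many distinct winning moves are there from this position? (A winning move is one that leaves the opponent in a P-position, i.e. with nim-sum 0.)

0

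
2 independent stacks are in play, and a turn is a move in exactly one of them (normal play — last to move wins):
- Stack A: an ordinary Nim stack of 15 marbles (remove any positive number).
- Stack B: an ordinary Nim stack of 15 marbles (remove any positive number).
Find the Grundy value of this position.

0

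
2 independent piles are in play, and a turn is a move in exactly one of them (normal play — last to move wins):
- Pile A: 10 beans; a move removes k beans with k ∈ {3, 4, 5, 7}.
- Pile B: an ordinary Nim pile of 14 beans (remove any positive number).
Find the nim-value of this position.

For pile A, compute g(0), g(1), … with moves {3, 4, 5, 7}:
g(0) = mex{} = 0
g(1) = mex{} = 0
g(2) = mex{} = 0
g(3) = mex{0} = 1
g(4) = mex{0} = 1
g(5) = mex{0} = 1
g(6) = mex{0,1} = 2
g(7) = mex{0,1} = 2
g(8) = mex{0,1} = 2
g(9) = mex{0,1,2} = 3
g(10) = mex{1,2} = 0
So g(10) = 0.
Pile B is a plain Nim pile of size 14, so its Grundy value is 14.
The value of a disjunctive sum is the nim-sum of the parts.
Combined value = 0 ⊕ 14 = 14.

14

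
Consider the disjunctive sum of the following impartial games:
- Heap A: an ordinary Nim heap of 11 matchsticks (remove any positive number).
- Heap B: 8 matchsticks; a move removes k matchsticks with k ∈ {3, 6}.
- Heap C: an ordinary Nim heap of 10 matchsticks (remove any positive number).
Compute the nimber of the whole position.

3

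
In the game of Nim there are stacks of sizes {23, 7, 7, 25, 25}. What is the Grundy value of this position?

23

Bitwise XOR of the heap sizes:
  10111  (23)
  00111  (7)
  00111  (7)
  11001  (25)
  11001  (25)
  -----
  10111  (23)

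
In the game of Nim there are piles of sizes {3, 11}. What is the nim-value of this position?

8

Nim-sum: 3 ⊕ 11 = 8.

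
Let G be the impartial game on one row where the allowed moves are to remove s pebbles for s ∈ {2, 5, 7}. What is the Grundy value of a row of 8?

2

Compute g(0), g(1), … for moves {2, 5, 7}:
g(0) = mex{} = 0
g(1) = mex{} = 0
g(2) = mex{0} = 1
g(3) = mex{0} = 1
g(4) = mex{1} = 0
g(5) = mex{0,1} = 2
g(6) = mex{0} = 1
g(7) = mex{0,1,2} = 3
g(8) = mex{0,1} = 2
So g(8) = 2.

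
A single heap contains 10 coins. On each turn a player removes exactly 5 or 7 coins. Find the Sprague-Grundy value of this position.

Grundy values for subtraction set {5, 7}:
g(0) = mex{} = 0
g(1) = mex{} = 0
g(2) = mex{} = 0
g(3) = mex{} = 0
g(4) = mex{} = 0
g(5) = mex{0} = 1
g(6) = mex{0} = 1
g(7) = mex{0} = 1
g(8) = mex{0} = 1
g(9) = mex{0} = 1
g(10) = mex{0,1} = 2
So g(10) = 2.

2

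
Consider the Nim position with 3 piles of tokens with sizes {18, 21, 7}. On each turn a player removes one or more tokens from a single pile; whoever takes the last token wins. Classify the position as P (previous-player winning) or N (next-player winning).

P-position

Bitwise XOR of the heap sizes:
  10010  (18)
  10101  (21)
  00111  (7)
  -----
  00000  (0)
The nim-sum is 0, so this is a P-position: the player to move is in a losing position under optimal play.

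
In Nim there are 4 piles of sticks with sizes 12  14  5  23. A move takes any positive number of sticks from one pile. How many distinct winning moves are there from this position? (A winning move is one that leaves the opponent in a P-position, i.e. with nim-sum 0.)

1

Nim-sum: 12 ⊕ 14 ⊕ 5 ⊕ 23 = 16.
The overall nim-sum is X = 16. A pile of size p has a winning move iff p XOR X < p (reduce it to p XOR X).
  12: 12 XOR 16 = 28 ≥ 12 — no move.
  14: 14 XOR 16 = 30 ≥ 14 — no move.
  5: 5 XOR 16 = 21 ≥ 5 — no move.
  23: 23 XOR 16 = 7 < 23 — winning move (to 7).
That gives 1 winning move.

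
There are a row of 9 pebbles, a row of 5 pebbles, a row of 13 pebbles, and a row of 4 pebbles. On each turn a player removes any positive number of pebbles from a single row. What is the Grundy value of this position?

5

Write each in binary and XOR column by column:
  1001  (9)
  0101  (5)
  1101  (13)
  0100  (4)
  ----
  0101  (5)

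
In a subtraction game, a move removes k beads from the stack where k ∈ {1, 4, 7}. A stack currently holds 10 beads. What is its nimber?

Grundy values for subtraction set {1, 4, 7}:
g(0) = mex{} = 0
g(1) = mex{0} = 1
g(2) = mex{1} = 0
g(3) = mex{0} = 1
g(4) = mex{0,1} = 2
g(5) = mex{1,2} = 0
g(6) = mex{0} = 1
g(7) = mex{0,1} = 2
g(8) = mex{1,2} = 0
g(9) = mex{0} = 1
g(10) = mex{1} = 0
So g(10) = 0.

0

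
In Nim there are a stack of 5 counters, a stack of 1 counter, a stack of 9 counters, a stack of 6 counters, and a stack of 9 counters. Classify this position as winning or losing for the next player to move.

Nim-sum: 5 ^ 1 ^ 9 ^ 6 ^ 9 = 2.
The nim-sum is 2 ≠ 0, so this is an N-position: the player to move can win.

Winning position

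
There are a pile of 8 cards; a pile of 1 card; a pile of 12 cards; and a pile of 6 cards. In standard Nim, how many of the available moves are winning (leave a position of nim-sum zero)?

Compute the nim-sum pairwise:
8 XOR 1 = 9
9 XOR 12 = 5
5 XOR 6 = 3
The overall nim-sum is X = 3. A pile of size p has a winning move iff p XOR X < p (reduce it to p XOR X).
  8: 8 XOR 3 = 11 ≥ 8 — no move.
  1: 1 XOR 3 = 2 ≥ 1 — no move.
  12: 12 XOR 3 = 15 ≥ 12 — no move.
  6: 6 XOR 3 = 5 < 6 — winning move (to 5).
That gives 1 winning move.

1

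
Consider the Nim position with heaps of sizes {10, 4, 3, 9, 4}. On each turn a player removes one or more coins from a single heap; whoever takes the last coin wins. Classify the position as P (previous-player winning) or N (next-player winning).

P-position

Compute the nim-sum pairwise:
10 ^ 4 = 14
14 ^ 3 = 13
13 ^ 9 = 4
4 ^ 4 = 0
The nim-sum is 0, so this is a P-position: the player to move is in a losing position under optimal play.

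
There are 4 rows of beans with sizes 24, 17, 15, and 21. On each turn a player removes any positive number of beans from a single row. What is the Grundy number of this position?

19

Nim-sum: 24 ⊕ 17 ⊕ 15 ⊕ 21 = 19.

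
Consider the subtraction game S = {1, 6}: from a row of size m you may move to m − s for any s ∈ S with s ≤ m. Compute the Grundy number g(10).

Build the Grundy sequence with g(k) = mex{g(k−s) : s ∈ {1, 6}, s ≤ k}:
k:     0  1  2  3  4  5  6  7  8  9 10
g(k):  0  1  0  1  0  1  2  0  1  0  1
So g(10) = 1.

1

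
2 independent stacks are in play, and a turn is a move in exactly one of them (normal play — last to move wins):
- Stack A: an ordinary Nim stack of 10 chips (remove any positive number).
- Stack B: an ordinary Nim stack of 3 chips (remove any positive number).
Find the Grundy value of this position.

9

Stack A is a plain Nim stack of size 10, so its Grundy value is 10.
Stack B is a plain Nim stack of size 3, so its Grundy value is 3.
The value of a disjunctive sum is the nim-sum of the parts.
Combined value = 10 XOR 3 = 9.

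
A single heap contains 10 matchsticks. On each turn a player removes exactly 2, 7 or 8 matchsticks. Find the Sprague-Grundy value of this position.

0

Build the Grundy sequence with g(k) = mex{g(k−s) : s ∈ {2, 7, 8}, s ≤ k}:
g(0) = mex{} = 0
g(1) = mex{} = 0
g(2) = mex{0} = 1
g(3) = mex{0} = 1
g(4) = mex{1} = 0
g(5) = mex{1} = 0
g(6) = mex{0} = 1
g(7) = mex{0} = 1
g(8) = mex{0,1} = 2
g(9) = mex{0,1} = 2
g(10) = mex{1,2} = 0
So g(10) = 0.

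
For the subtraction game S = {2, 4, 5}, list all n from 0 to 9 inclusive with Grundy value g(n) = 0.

0, 1, 7, 8

Compute g(0), g(1), … for moves {2, 4, 5}:
g(0) = mex{} = 0
g(1) = mex{} = 0
g(2) = mex{0} = 1
g(3) = mex{0} = 1
g(4) = mex{0,1} = 2
g(5) = mex{0,1} = 2
g(6) = mex{0,1,2} = 3
g(7) = mex{1,2} = 0
g(8) = mex{1,2,3} = 0
g(9) = mex{0,2} = 1
The P-positions (g = 0) in 0..9 are 0, 1, 7, 8.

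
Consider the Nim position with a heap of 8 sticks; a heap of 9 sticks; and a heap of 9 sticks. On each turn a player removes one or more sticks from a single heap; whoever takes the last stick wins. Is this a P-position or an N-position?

N-position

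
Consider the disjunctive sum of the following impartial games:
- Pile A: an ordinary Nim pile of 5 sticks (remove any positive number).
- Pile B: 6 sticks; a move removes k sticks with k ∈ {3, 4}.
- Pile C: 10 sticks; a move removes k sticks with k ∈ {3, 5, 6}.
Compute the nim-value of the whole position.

7

Pile A is a plain Nim pile of size 5, so its Grundy value is 5.
Grundy values for pile B (subtraction set {3, 4}):
k:     0  1  2  3  4  5  6
g(k):  0  0  0  1  1  1  2
So g(6) = 2.
Build the Grundy sequence for pile C with g(k) = mex{g(k−s) : s ∈ {3, 5, 6}, s ≤ k}:
g(0) = mex{} = 0
g(1) = mex{} = 0
g(2) = mex{} = 0
g(3) = mex{0} = 1
g(4) = mex{0} = 1
g(5) = mex{0} = 1
g(6) = mex{0,1} = 2
g(7) = mex{0,1} = 2
g(8) = mex{0,1} = 2
g(9) = mex{1,2} = 0
g(10) = mex{1,2} = 0
So g(10) = 0.
The value of a disjunctive sum is the nim-sum of the parts.
Combined value = 5 ⊕ 2 ⊕ 0 = 7.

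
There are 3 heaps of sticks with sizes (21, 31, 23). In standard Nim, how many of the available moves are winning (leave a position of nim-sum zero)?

Compute the nim-sum pairwise:
21 XOR 31 = 10
10 XOR 23 = 29
The overall nim-sum is X = 29. A heap of size p has a winning move iff p XOR X < p (reduce it to p XOR X).
  21: 21 XOR 29 = 8 < 21 — winning move (to 8).
  31: 31 XOR 29 = 2 < 31 — winning move (to 2).
  23: 23 XOR 29 = 10 < 23 — winning move (to 10).
That gives 3 winning moves.

3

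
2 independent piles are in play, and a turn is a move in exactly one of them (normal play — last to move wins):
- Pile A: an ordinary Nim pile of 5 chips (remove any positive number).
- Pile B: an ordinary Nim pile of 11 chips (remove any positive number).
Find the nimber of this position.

14

Pile A is a plain Nim pile of size 5, so its Grundy value is 5.
Pile B is a plain Nim pile of size 11, so its Grundy value is 11.
The value of a disjunctive sum is the nim-sum of the parts.
Combined value = 5 ⊕ 11 = 14.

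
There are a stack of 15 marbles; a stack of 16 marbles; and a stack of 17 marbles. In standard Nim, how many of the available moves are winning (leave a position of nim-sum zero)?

Nim-sum: 15 ⊕ 16 ⊕ 17 = 14.
The overall nim-sum is X = 14. A stack of size p has a winning move iff p XOR X < p (reduce it to p XOR X).
  15: 15 XOR 14 = 1 < 15 — winning move (to 1).
  16: 16 XOR 14 = 30 ≥ 16 — no move.
  17: 17 XOR 14 = 31 ≥ 17 — no move.
That gives 1 winning move.

1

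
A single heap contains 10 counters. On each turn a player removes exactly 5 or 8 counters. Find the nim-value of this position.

2

Grundy values for subtraction set {5, 8}:
g(0) = mex{} = 0
g(1) = mex{} = 0
g(2) = mex{} = 0
g(3) = mex{} = 0
g(4) = mex{} = 0
g(5) = mex{0} = 1
g(6) = mex{0} = 1
g(7) = mex{0} = 1
g(8) = mex{0} = 1
g(9) = mex{0} = 1
g(10) = mex{0,1} = 2
So g(10) = 2.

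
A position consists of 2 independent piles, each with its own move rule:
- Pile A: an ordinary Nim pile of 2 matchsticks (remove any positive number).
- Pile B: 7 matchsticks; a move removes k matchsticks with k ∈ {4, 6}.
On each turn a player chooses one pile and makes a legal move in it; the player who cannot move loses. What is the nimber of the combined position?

Pile A is a plain Nim pile of size 2, so its Grundy value is 2.
For pile B, compute g(0), g(1), … with moves {4, 6}:
k:     0  1  2  3  4  5  6  7
g(k):  0  0  0  0  1  1  1  1
So g(7) = 1.
The value of a disjunctive sum is the nim-sum of the parts.
Combined value = 2 ⊕ 1 = 3.

3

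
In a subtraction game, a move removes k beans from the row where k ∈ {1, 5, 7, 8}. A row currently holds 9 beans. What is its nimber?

Grundy values for subtraction set {1, 5, 7, 8}:
g(0) = mex{} = 0
g(1) = mex{0} = 1
g(2) = mex{1} = 0
g(3) = mex{0} = 1
g(4) = mex{1} = 0
g(5) = mex{0} = 1
g(6) = mex{1} = 0
g(7) = mex{0} = 1
g(8) = mex{0,1} = 2
g(9) = mex{0,1,2} = 3
So g(9) = 3.

3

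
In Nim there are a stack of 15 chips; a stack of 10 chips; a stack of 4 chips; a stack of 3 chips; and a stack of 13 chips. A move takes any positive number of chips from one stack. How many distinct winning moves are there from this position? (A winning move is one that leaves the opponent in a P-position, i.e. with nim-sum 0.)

Compute the nim-sum pairwise:
15 XOR 10 = 5
5 XOR 4 = 1
1 XOR 3 = 2
2 XOR 13 = 15
The overall nim-sum is X = 15. A stack of size p has a winning move iff p XOR X < p (reduce it to p XOR X).
  15: 15 XOR 15 = 0 < 15 — winning move (to 0).
  10: 10 XOR 15 = 5 < 10 — winning move (to 5).
  4: 4 XOR 15 = 11 ≥ 4 — no move.
  3: 3 XOR 15 = 12 ≥ 3 — no move.
  13: 13 XOR 15 = 2 < 13 — winning move (to 2).
That gives 3 winning moves.

3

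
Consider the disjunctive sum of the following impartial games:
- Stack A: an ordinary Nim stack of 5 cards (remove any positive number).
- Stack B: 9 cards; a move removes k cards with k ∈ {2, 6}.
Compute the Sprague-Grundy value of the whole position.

Stack A is a plain Nim stack of size 5, so its Grundy value is 5.
Build the Grundy sequence for stack B with g(k) = mex{g(k−s) : s ∈ {2, 6}, s ≤ k}:
k:     0  1  2  3  4  5  6  7  8  9
g(k):  0  0  1  1  0  0  1  1  0  0
So g(9) = 0.
The value of a disjunctive sum is the nim-sum of the parts.
Combined value = 5 ⊕ 0 = 5.

5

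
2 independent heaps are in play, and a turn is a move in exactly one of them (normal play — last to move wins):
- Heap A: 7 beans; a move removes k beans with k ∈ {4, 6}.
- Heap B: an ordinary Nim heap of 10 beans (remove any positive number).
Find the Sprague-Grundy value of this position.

11

Build the Grundy sequence for heap A with g(k) = mex{g(k−s) : s ∈ {4, 6}, s ≤ k}:
k:     0  1  2  3  4  5  6  7
g(k):  0  0  0  0  1  1  1  1
So g(7) = 1.
Heap B is a plain Nim heap of size 10, so its Grundy value is 10.
The value of a disjunctive sum is the nim-sum of the parts.
Combined value = 1 ⊕ 10 = 11.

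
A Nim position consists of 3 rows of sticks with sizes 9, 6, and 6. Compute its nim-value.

Bitwise XOR of the heap sizes:
  1001  (9)
  0110  (6)
  0110  (6)
  ----
  1001  (9)

9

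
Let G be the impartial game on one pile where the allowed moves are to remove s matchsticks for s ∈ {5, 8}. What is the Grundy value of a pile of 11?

2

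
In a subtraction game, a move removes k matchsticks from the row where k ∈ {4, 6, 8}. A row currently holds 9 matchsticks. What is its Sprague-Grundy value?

Build the Grundy sequence with g(k) = mex{g(k−s) : s ∈ {4, 6, 8}, s ≤ k}:
g(0) = mex{} = 0
g(1) = mex{} = 0
g(2) = mex{} = 0
g(3) = mex{} = 0
g(4) = mex{0} = 1
g(5) = mex{0} = 1
g(6) = mex{0} = 1
g(7) = mex{0} = 1
g(8) = mex{0,1} = 2
g(9) = mex{0,1} = 2
So g(9) = 2.

2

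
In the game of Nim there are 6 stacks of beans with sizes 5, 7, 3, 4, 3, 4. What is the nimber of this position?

Compute the nim-sum pairwise:
5 ^ 7 = 2
2 ^ 3 = 1
1 ^ 4 = 5
5 ^ 3 = 6
6 ^ 4 = 2

2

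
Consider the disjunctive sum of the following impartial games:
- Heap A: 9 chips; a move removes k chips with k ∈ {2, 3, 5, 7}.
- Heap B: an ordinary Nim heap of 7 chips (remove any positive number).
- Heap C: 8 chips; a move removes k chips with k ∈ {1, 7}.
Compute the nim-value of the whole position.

Grundy values for heap A (subtraction set {2, 3, 5, 7}):
k:     0  1  2  3  4  5  6  7  8  9
g(k):  0  0  1  1  2  2  3  3  4  0
So g(9) = 0.
Heap B is a plain Nim heap of size 7, so its Grundy value is 7.
For heap C, compute g(0), g(1), … with moves {1, 7}:
g(0) = mex{} = 0
g(1) = mex{0} = 1
g(2) = mex{1} = 0
g(3) = mex{0} = 1
g(4) = mex{1} = 0
g(5) = mex{0} = 1
g(6) = mex{1} = 0
g(7) = mex{0} = 1
g(8) = mex{1} = 0
So g(8) = 0.
The value of a disjunctive sum is the nim-sum of the parts.
Combined value = 0 XOR 7 XOR 0 = 7.

7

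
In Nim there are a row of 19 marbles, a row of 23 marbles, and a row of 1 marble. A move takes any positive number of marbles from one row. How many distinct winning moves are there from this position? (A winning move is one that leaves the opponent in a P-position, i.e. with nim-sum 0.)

Compute the nim-sum pairwise:
19 ⊕ 23 = 4
4 ⊕ 1 = 5
The overall nim-sum is X = 5. A row of size p has a winning move iff p XOR X < p (reduce it to p XOR X).
  19: 19 XOR 5 = 22 ≥ 19 — no move.
  23: 23 XOR 5 = 18 < 23 — winning move (to 18).
  1: 1 XOR 5 = 4 ≥ 1 — no move.
That gives 1 winning move.

1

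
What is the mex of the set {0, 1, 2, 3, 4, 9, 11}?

5

The values 0, 1, 2, 3, 4 are all present; 5 is the first non-negative integer missing from the set.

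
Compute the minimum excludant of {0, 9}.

1

0 is in the set but 1 is not, so the mex is 1.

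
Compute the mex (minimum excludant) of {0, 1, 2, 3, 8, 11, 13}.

4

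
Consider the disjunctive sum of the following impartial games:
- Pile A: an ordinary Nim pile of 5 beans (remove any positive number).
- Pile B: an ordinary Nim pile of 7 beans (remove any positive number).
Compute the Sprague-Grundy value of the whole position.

2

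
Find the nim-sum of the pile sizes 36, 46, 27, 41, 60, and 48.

52

Write each in binary and XOR column by column:
  100100  (36)
  101110  (46)
  011011  (27)
  101001  (41)
  111100  (60)
  110000  (48)
  ------
  110100  (52)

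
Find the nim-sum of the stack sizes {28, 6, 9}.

19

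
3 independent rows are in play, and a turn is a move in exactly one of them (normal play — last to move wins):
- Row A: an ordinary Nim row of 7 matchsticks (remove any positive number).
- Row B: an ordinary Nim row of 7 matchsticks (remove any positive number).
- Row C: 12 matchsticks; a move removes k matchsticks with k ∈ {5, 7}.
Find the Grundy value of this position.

Row A is a plain Nim row of size 7, so its Grundy value is 7.
Row B is a plain Nim row of size 7, so its Grundy value is 7.
Grundy values for row C (subtraction set {5, 7}):
g(0) = mex{} = 0
g(1) = mex{} = 0
g(2) = mex{} = 0
g(3) = mex{} = 0
g(4) = mex{} = 0
g(5) = mex{0} = 1
g(6) = mex{0} = 1
g(7) = mex{0} = 1
g(8) = mex{0} = 1
g(9) = mex{0} = 1
g(10) = mex{0,1} = 2
g(11) = mex{0,1} = 2
g(12) = mex{1} = 0
So g(12) = 0.
The value of a disjunctive sum is the nim-sum of the parts.
Combined value = 7 ⊕ 7 ⊕ 0 = 0.

0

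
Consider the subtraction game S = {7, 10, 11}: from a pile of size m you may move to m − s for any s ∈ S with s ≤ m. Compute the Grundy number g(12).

1

Grundy values for subtraction set {7, 10, 11}:
k:     0  1  2  3  4  5  6  7  8  9 10 11 12
g(k):  0  0  0  0  0  0  0  1  1  1  1  1  1
So g(12) = 1.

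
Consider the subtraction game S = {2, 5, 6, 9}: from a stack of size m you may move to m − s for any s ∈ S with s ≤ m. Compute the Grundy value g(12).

0

Build the Grundy sequence with g(k) = mex{g(k−s) : s ∈ {2, 5, 6, 9}, s ≤ k}:
k:     0  1  2  3  4  5  6  7  8  9 10 11 12
g(k):  0  0  1  1  0  2  1  3  0  2  1  0  0
So g(12) = 0.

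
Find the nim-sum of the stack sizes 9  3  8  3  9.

Compute the nim-sum pairwise:
9 ^ 3 = 10
10 ^ 8 = 2
2 ^ 3 = 1
1 ^ 9 = 8

8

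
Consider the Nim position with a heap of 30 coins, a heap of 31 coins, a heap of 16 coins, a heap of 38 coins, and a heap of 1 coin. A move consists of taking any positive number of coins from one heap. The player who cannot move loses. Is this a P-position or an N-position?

N-position

In binary:
  011110  (30)
  011111  (31)
  010000  (16)
  100110  (38)
  000001  (1)
  ------
  110110  (54)
The nim-sum is 54 ≠ 0, so this is an N-position: the player to move can win.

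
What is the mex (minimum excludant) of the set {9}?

0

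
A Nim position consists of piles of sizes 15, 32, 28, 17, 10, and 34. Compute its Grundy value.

Compute the nim-sum pairwise:
15 ⊕ 32 = 47
47 ⊕ 28 = 51
51 ⊕ 17 = 34
34 ⊕ 10 = 40
40 ⊕ 34 = 10

10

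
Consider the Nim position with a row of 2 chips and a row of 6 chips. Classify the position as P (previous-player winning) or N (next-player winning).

N-position

Nim-sum: 2 XOR 6 = 4.
The nim-sum is 4 ≠ 0, so this is an N-position: the player to move can win.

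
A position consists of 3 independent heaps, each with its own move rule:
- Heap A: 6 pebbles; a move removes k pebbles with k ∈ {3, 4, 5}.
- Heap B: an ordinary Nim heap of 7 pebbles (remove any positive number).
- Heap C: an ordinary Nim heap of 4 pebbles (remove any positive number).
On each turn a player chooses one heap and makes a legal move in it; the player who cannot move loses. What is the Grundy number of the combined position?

1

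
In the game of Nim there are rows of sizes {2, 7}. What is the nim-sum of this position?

In binary:
  010  (2)
  111  (7)
  ---
  101  (5)

5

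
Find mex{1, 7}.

0

0 is not in the set, so the mex is 0.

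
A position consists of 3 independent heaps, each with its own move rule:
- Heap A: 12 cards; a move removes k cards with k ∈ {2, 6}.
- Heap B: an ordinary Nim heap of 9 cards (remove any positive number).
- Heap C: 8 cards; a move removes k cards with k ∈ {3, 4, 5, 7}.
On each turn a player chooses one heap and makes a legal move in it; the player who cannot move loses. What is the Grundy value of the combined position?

Build the Grundy sequence for heap A with g(k) = mex{g(k−s) : s ∈ {2, 6}, s ≤ k}:
g(0) = mex{} = 0
g(1) = mex{} = 0
g(2) = mex{0} = 1
g(3) = mex{0} = 1
g(4) = mex{1} = 0
g(5) = mex{1} = 0
g(6) = mex{0} = 1
g(7) = mex{0} = 1
g(8) = mex{1} = 0
g(9) = mex{1} = 0
g(10) = mex{0} = 1
g(11) = mex{0} = 1
g(12) = mex{1} = 0
So g(12) = 0.
Heap B is a plain Nim heap of size 9, so its Grundy value is 9.
Grundy values for heap C (subtraction set {3, 4, 5, 7}):
k:     0  1  2  3  4  5  6  7  8
g(k):  0  0  0  1  1  1  2  2  2
So g(8) = 2.
By the Sprague-Grundy theorem, the Grundy value of a sum of independent games is the XOR of the component values.
Combined value = 0 XOR 9 XOR 2 = 11.

11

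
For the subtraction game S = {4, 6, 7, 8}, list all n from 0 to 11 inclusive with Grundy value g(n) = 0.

Grundy values for subtraction set {4, 6, 7, 8}:
k:     0  1  2  3  4  5  6  7  8  9 10 11
g(k):  0  0  0  0  1  1  1  1  2  2  2  2
The P-positions (g = 0) in 0..11 are 0, 1, 2, 3.

0, 1, 2, 3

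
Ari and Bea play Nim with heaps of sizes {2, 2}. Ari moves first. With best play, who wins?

Bea wins

Compute the nim-sum pairwise:
2 ^ 2 = 0
The nim-sum is 0, so this is a P-position: the player to move is in a losing position under optimal play; Ari is about to move from it and so loses — Bea wins.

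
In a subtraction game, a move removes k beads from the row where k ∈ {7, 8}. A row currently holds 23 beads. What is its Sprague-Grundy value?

Build the Grundy sequence with g(k) = mex{g(k−s) : s ∈ {7, 8}, s ≤ k}:
k:     0  1  2  3  4  5  6  7  8  9 10 11 12 13 14 15 16 17 18 19 20 21 22 23
g(k):  0  0  0  0  0  0  0  1  1  1  1  1  1  1  2  0  0  0  0  0  0  0  1  1
So g(23) = 1.

1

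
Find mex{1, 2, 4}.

0

0 is not in the set, so the mex is 0.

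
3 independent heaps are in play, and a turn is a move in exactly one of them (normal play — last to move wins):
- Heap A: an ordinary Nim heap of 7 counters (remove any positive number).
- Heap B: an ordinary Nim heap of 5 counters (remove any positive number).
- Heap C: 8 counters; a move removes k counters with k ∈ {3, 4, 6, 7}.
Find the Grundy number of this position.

Heap A is a plain Nim heap of size 7, so its Grundy value is 7.
Heap B is a plain Nim heap of size 5, so its Grundy value is 5.
Grundy values for heap C (subtraction set {3, 4, 6, 7}):
k:     0  1  2  3  4  5  6  7  8
g(k):  0  0  0  1  1  1  2  2  2
So g(8) = 2.
By the Sprague-Grundy theorem, the Grundy value of a sum of independent games is the XOR of the component values.
Combined value = 7 ⊕ 5 ⊕ 2 = 0.

0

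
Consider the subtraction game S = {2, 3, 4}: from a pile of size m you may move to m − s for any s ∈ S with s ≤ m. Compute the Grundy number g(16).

Compute g(0), g(1), … for moves {2, 3, 4}:
k:     0  1  2  3  4  5  6  7  8  9 10 11 12 13 14 15 16
g(k):  0  0  1  1  2  2  0  0  1  1  2  2  0  0  1  1  2
So g(16) = 2.

2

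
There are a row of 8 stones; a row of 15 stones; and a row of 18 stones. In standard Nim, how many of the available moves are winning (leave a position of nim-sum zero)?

1

Nim-sum: 8 ⊕ 15 ⊕ 18 = 21.
The overall nim-sum is X = 21. A row of size p has a winning move iff p XOR X < p (reduce it to p XOR X).
  8: 8 XOR 21 = 29 ≥ 8 — no move.
  15: 15 XOR 21 = 26 ≥ 15 — no move.
  18: 18 XOR 21 = 7 < 18 — winning move (to 7).
That gives 1 winning move.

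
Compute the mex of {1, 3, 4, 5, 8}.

0

0 is not in the set, so the mex is 0.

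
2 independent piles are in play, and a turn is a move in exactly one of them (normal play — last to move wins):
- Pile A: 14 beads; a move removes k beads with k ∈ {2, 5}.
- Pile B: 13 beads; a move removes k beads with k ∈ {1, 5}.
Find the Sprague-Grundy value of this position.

Build the Grundy sequence for pile A with g(k) = mex{g(k−s) : s ∈ {2, 5}, s ≤ k}:
k:     0  1  2  3  4  5  6  7  8  9 10 11 12 13 14
g(k):  0  0  1  1  0  2  1  0  0  1  1  0  2  1  0
So g(14) = 0.
Build the Grundy sequence for pile B with g(k) = mex{g(k−s) : s ∈ {1, 5}, s ≤ k}:
k:     0  1  2  3  4  5  6  7  8  9 10 11 12 13
g(k):  0  1  0  1  0  1  0  1  0  1  0  1  0  1
So g(13) = 1.
The value of a disjunctive sum is the nim-sum of the parts.
Combined value = 0 XOR 1 = 1.

1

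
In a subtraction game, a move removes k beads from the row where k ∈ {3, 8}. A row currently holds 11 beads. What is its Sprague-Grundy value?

0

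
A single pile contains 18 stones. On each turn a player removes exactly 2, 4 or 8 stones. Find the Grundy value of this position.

Grundy values for subtraction set {2, 4, 8}:
k:     0  1  2  3  4  5  6  7  8  9 10 11 12 13 14 15 16 17 18
g(k):  0  0  1  1  2  2  0  0  1  1  2  2  0  0  1  1  2  2  0
So g(18) = 0.

0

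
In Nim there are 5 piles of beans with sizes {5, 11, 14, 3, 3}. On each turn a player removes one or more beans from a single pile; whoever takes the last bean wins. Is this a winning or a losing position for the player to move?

Compute the nim-sum pairwise:
5 XOR 11 = 14
14 XOR 14 = 0
0 XOR 3 = 3
3 XOR 3 = 0
The nim-sum is 0, so this is a P-position: the player to move is in a losing position under optimal play.

Losing position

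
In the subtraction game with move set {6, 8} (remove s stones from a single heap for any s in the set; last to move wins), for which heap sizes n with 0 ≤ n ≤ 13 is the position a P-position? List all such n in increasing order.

0, 1, 2, 3, 4, 5

Grundy values for subtraction set {6, 8}:
g(0) = mex{} = 0
g(1) = mex{} = 0
g(2) = mex{} = 0
g(3) = mex{} = 0
g(4) = mex{} = 0
g(5) = mex{} = 0
g(6) = mex{0} = 1
g(7) = mex{0} = 1
g(8) = mex{0} = 1
g(9) = mex{0} = 1
g(10) = mex{0} = 1
g(11) = mex{0} = 1
g(12) = mex{0,1} = 2
g(13) = mex{0,1} = 2
The P-positions (g = 0) in 0..13 are 0, 1, 2, 3, 4, 5.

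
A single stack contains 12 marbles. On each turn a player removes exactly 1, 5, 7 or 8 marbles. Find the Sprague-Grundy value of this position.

2

Compute g(0), g(1), … for moves {1, 5, 7, 8}:
k:     0  1  2  3  4  5  6  7  8  9 10 11 12
g(k):  0  1  0  1  0  1  0  1  2  3  2  3  2
So g(12) = 2.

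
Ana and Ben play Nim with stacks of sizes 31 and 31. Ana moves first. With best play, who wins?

Bitwise XOR of the heap sizes:
  11111  (31)
  11111  (31)
  -----
  00000  (0)
The nim-sum is 0, so this is a P-position: the player to move is in a losing position under optimal play; Ana is about to move from it and so loses — Ben wins.

Ben wins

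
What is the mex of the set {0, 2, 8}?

1

0 is in the set but 1 is not, so the mex is 1.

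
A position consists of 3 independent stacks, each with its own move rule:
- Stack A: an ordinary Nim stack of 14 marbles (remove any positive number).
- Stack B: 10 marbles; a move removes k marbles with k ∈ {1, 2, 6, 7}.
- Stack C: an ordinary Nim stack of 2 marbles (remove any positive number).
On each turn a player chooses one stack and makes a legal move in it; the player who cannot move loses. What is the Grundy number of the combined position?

14

Stack A is a plain Nim stack of size 14, so its Grundy value is 14.
Grundy values for stack B (subtraction set {1, 2, 6, 7}):
k:     0  1  2  3  4  5  6  7  8  9 10
g(k):  0  1  2  0  1  2  3  4  0  1  2
So g(10) = 2.
Stack C is a plain Nim stack of size 2, so its Grundy value is 2.
By the Sprague-Grundy theorem, the Grundy value of a sum of independent games is the XOR of the component values.
Combined value = 14 ⊕ 2 ⊕ 2 = 14.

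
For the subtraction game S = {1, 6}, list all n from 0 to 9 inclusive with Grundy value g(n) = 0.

Compute g(0), g(1), … for moves {1, 6}:
k:     0  1  2  3  4  5  6  7  8  9
g(k):  0  1  0  1  0  1  2  0  1  0
The P-positions (g = 0) in 0..9 are 0, 2, 4, 7, 9.

0, 2, 4, 7, 9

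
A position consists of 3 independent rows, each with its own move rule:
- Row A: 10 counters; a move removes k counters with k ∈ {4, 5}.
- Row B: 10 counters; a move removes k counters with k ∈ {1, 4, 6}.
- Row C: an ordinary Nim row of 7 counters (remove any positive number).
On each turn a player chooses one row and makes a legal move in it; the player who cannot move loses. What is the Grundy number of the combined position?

7

Build the Grundy sequence for row A with g(k) = mex{g(k−s) : s ∈ {4, 5}, s ≤ k}:
g(0) = mex{} = 0
g(1) = mex{} = 0
g(2) = mex{} = 0
g(3) = mex{} = 0
g(4) = mex{0} = 1
g(5) = mex{0} = 1
g(6) = mex{0} = 1
g(7) = mex{0} = 1
g(8) = mex{0,1} = 2
g(9) = mex{1} = 0
g(10) = mex{1} = 0
So g(10) = 0.
Build the Grundy sequence for row B with g(k) = mex{g(k−s) : s ∈ {1, 4, 6}, s ≤ k}:
k:     0  1  2  3  4  5  6  7  8  9 10
g(k):  0  1  0  1  2  0  1  0  1  2  0
So g(10) = 0.
Row C is a plain Nim row of size 7, so its Grundy value is 7.
By the Sprague-Grundy theorem, the Grundy value of a sum of independent games is the XOR of the component values.
Combined value = 0 ⊕ 0 ⊕ 7 = 7.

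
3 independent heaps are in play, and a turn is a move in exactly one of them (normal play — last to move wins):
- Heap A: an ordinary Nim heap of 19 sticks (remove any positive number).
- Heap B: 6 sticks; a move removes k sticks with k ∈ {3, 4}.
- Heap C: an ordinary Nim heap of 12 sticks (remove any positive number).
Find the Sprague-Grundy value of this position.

Heap A is a plain Nim heap of size 19, so its Grundy value is 19.
For heap B, compute g(0), g(1), … with moves {3, 4}:
g(0) = mex{} = 0
g(1) = mex{} = 0
g(2) = mex{} = 0
g(3) = mex{0} = 1
g(4) = mex{0} = 1
g(5) = mex{0} = 1
g(6) = mex{0,1} = 2
So g(6) = 2.
Heap C is a plain Nim heap of size 12, so its Grundy value is 12.
The value of a disjunctive sum is the nim-sum of the parts.
Combined value = 19 XOR 2 XOR 12 = 29.

29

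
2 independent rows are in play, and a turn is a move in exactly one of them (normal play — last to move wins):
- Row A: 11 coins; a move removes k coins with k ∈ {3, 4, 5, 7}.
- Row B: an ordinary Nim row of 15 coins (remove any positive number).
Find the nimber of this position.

Build the Grundy sequence for row A with g(k) = mex{g(k−s) : s ∈ {3, 4, 5, 7}, s ≤ k}:
k:     0  1  2  3  4  5  6  7  8  9 10 11
g(k):  0  0  0  1  1  1  2  2  2  3  0  0
So g(11) = 0.
Row B is a plain Nim row of size 15, so its Grundy value is 15.
By the Sprague-Grundy theorem, the Grundy value of a sum of independent games is the XOR of the component values.
Combined value = 0 XOR 15 = 15.

15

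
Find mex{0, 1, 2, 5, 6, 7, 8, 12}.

The values 0, 1, 2 are all present; 3 is the first non-negative integer missing from the set.

3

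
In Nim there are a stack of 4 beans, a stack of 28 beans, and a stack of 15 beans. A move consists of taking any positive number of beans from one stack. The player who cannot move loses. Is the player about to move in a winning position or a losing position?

Winning position

Compute the nim-sum pairwise:
4 ^ 28 = 24
24 ^ 15 = 23
The nim-sum is 23 ≠ 0, so this is an N-position: the player to move can win.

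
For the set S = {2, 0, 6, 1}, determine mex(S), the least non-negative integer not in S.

3

The values 0, 1, 2 are all present; 3 is the first non-negative integer missing from the set.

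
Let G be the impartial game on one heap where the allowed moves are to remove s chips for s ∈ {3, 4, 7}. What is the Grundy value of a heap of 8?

Grundy values for subtraction set {3, 4, 7}:
k:     0  1  2  3  4  5  6  7  8
g(k):  0  0  0  1  1  1  2  2  2
So g(8) = 2.

2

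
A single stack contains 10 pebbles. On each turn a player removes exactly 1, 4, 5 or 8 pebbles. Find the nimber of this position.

Compute g(0), g(1), … for moves {1, 4, 5, 8}:
g(0) = mex{} = 0
g(1) = mex{0} = 1
g(2) = mex{1} = 0
g(3) = mex{0} = 1
g(4) = mex{0,1} = 2
g(5) = mex{0,1,2} = 3
g(6) = mex{0,1,3} = 2
g(7) = mex{0,1,2} = 3
g(8) = mex{0,1,2,3} = 4
g(9) = mex{1,2,3,4} = 0
g(10) = mex{0,2,3} = 1
So g(10) = 1.

1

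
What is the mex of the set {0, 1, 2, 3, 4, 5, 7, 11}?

6

The values 0, 1, 2, 3, 4, 5 are all present; 6 is the first non-negative integer missing from the set.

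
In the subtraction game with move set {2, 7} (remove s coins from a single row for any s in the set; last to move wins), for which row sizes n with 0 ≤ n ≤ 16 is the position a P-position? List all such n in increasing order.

0, 1, 4, 5, 9, 10, 13, 14

Compute g(0), g(1), … for moves {2, 7}:
k:     0  1  2  3  4  5  6  7  8  9 10 11 12 13 14 15 16
g(k):  0  0  1  1  0  0  1  1  2  0  0  1  1  0  0  1  1
The P-positions (g = 0) in 0..16 are 0, 1, 4, 5, 9, 10, 13, 14.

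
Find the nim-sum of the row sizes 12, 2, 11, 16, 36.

49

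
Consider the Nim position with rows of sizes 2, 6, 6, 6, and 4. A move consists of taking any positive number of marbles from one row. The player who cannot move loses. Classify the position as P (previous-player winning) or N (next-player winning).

Write each in binary and XOR column by column:
  010  (2)
  110  (6)
  110  (6)
  110  (6)
  100  (4)
  ---
  000  (0)
The nim-sum is 0, so this is a P-position: the player to move is in a losing position under optimal play.

P-position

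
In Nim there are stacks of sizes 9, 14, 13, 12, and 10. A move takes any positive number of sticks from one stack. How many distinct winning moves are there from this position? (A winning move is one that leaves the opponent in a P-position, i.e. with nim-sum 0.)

5

Compute the nim-sum pairwise:
9 ⊕ 14 = 7
7 ⊕ 13 = 10
10 ⊕ 12 = 6
6 ⊕ 10 = 12
The overall nim-sum is X = 12. A stack of size p has a winning move iff p XOR X < p (reduce it to p XOR X).
  9: 9 XOR 12 = 5 < 9 — winning move (to 5).
  14: 14 XOR 12 = 2 < 14 — winning move (to 2).
  13: 13 XOR 12 = 1 < 13 — winning move (to 1).
  12: 12 XOR 12 = 0 < 12 — winning move (to 0).
  10: 10 XOR 12 = 6 < 10 — winning move (to 6).
That gives 5 winning moves.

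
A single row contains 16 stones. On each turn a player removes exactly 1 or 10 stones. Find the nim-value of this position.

1

Grundy values for subtraction set {1, 10}:
k:     0  1  2  3  4  5  6  7  8  9 10 11 12 13 14 15 16
g(k):  0  1  0  1  0  1  0  1  0  1  2  0  1  0  1  0  1
So g(16) = 1.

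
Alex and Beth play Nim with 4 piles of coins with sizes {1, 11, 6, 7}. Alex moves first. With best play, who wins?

In binary:
  0001  (1)
  1011  (11)
  0110  (6)
  0111  (7)
  ----
  1011  (11)
The nim-sum is 11 ≠ 0, so this is an N-position: the player to move can win; Alex has a winning move.

Alex wins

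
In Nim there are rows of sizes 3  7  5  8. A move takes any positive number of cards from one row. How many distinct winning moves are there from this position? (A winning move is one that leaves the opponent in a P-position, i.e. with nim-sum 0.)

Nim-sum: 3 ⊕ 7 ⊕ 5 ⊕ 8 = 9.
The overall nim-sum is X = 9. A row of size p has a winning move iff p XOR X < p (reduce it to p XOR X).
  3: 3 XOR 9 = 10 ≥ 3 — no move.
  7: 7 XOR 9 = 14 ≥ 7 — no move.
  5: 5 XOR 9 = 12 ≥ 5 — no move.
  8: 8 XOR 9 = 1 < 8 — winning move (to 1).
That gives 1 winning move.

1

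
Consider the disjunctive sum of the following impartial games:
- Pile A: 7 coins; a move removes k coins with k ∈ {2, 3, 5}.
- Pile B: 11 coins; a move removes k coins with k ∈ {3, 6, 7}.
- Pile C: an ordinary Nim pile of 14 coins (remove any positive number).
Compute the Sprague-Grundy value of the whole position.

14

Grundy values for pile A (subtraction set {2, 3, 5}):
g(0) = mex{} = 0
g(1) = mex{} = 0
g(2) = mex{0} = 1
g(3) = mex{0} = 1
g(4) = mex{0,1} = 2
g(5) = mex{0,1} = 2
g(6) = mex{0,1,2} = 3
g(7) = mex{1,2} = 0
So g(7) = 0.
Build the Grundy sequence for pile B with g(k) = mex{g(k−s) : s ∈ {3, 6, 7}, s ≤ k}:
k:     0  1  2  3  4  5  6  7  8  9 10 11
g(k):  0  0  0  1  1  1  2  2  2  3  0  0
So g(11) = 0.
Pile C is a plain Nim pile of size 14, so its Grundy value is 14.
By the Sprague-Grundy theorem, the Grundy value of a sum of independent games is the XOR of the component values.
Combined value = 0 ⊕ 0 ⊕ 14 = 14.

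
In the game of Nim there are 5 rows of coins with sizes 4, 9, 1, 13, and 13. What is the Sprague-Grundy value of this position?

12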